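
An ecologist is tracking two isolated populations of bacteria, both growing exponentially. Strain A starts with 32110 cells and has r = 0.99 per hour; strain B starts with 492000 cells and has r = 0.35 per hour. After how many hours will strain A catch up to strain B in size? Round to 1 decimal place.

Set 32110·e^(0.99t) = 492000·e^(0.35t).
e^((0.99 − 0.35)t) = 492000/32110 → e^(0.64·t) = 15.322.
0.64·t = ln(15.322) = 2.7293, so t = 2.7293/0.64 = 4.2645.

4.3 hours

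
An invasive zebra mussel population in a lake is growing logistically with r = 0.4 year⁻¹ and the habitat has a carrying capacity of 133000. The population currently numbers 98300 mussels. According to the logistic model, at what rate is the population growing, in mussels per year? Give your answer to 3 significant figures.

dN/dt = rN(1 − N/K) = 0.4 × 98300 × (1 − 98300/133000).
1 − 98300/133000 = 0.2609; dN/dt = 0.4 × 98300 × 0.2609 = 10259.

10300 mussels per year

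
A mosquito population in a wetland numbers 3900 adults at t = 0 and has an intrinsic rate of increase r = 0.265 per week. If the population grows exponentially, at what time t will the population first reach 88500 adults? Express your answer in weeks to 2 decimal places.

Set N₀·e^(rt) = 88500: e^(0.265·t) = 88500/3900 = 22.692.
0.265·t = ln(22.692) = 3.122, so t = 3.122/0.265 = 11.781.

11.78 weeks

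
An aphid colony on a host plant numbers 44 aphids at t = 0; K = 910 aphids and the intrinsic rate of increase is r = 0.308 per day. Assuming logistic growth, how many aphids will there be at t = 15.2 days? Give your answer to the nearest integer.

A = (K − N₀)/N₀ = (910 − 44)/44 = 19.682.
N(t) = K/(1 + A·e^(−rt)) = 910/(1 + 19.682×e^(−0.308×15.2)).
e^(−4.682) = 0.0092642; denominator = 1 + 19.682×0.0092642 = 1.1823.
N = 910/1.1823 = 769.663.

770 aphids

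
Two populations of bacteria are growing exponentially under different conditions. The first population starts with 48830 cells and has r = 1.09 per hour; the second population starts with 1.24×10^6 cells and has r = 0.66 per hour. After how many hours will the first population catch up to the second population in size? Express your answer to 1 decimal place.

Set 48830·e^(1.09t) = 1.24×10^6·e^(0.66t).
e^((1.09 − 0.66)t) = 1.24×10^6/48830 → e^(0.43·t) = 25.394.
0.43·t = ln(25.394) = 3.2345, so t = 3.2345/0.43 = 7.5221.

7.5 hours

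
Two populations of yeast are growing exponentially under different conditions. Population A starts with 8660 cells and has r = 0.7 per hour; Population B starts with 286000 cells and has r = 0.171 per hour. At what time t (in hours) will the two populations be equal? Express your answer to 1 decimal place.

Set 8660·e^(0.7t) = 286000·e^(0.171t).
e^((0.7 − 0.171)t) = 286000/8660 → e^(0.529·t) = 33.025.
0.529·t = ln(33.025) = 3.4973, so t = 3.4973/0.529 = 6.6111.

6.6 hours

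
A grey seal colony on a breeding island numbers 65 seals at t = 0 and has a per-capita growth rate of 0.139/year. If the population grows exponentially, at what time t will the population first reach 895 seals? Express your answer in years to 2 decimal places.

Set N₀·e^(rt) = 895: e^(0.139·t) = 895/65 = 13.769.
0.139·t = ln(13.769) = 2.6224, so t = 2.6224/0.139 = 18.866.

18.87 years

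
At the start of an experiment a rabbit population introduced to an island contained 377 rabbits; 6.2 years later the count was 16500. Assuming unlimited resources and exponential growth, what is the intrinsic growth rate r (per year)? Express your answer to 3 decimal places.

0.609 per year

From N(t) = N₀·e^(rt): e^(r·6.2) = 16500/377 = 43.767.
r·6.2 = ln(43.767) = 3.7789, so r = 3.7789/6.2 = 0.6095.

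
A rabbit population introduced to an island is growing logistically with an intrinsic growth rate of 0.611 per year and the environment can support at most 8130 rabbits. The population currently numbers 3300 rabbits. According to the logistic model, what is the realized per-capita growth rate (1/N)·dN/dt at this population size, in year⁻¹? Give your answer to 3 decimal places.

(1/N)·dN/dt = r(1 − N/K) = 0.611 × (1 − 3300/8130).
= 0.611 × 0.5941 = 0.36299.

0.363 per year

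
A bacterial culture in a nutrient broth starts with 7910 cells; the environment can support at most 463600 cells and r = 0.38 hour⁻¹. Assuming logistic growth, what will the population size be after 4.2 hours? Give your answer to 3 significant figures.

A = (K − N₀)/N₀ = (463600 − 7910)/7910 = 57.609.
N(t) = K/(1 + A·e^(−rt)) = 463600/(1 + 57.609×e^(−0.38×4.2)).
e^(−1.596) = 0.20271; denominator = 1 + 57.609×0.20271 = 12.678.
N = 463600/12.678 = 36568.

36600 cells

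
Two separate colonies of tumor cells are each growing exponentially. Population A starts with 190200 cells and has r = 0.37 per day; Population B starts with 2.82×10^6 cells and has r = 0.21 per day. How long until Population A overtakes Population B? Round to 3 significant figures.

16.9 days

Set 190200·e^(0.37t) = 2.82×10^6·e^(0.21t).
e^((0.37 − 0.21)t) = 2.82×10^6/190200 → e^(0.16·t) = 14.826.
0.16·t = ln(14.826) = 2.6964, so t = 2.6964/0.16 = 16.853.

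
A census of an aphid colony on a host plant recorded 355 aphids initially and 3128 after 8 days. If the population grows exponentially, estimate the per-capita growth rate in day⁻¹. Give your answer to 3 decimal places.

0.272 per day

From N(t) = N₀·e^(rt): e^(r·8) = 3128/355 = 8.8113.
r·8 = ln(8.8113) = 2.176, so r = 2.176/8 = 0.272.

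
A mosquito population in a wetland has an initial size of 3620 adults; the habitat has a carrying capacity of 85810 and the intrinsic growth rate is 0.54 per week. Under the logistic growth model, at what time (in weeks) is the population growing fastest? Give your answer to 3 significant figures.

5.78 weeks

Logistic growth is fastest at N = K/2 = 42905.
A = (K − N₀)/N₀ = 22.704. Set K/(1 + A·e^(−rt)) = K/2 → A·e^(−rt) = 1.
e^(−0.54t) = 1/22.704 = 0.0440443, so t = ln(22.704)/0.54 = 3.1226/0.54 = 5.7825.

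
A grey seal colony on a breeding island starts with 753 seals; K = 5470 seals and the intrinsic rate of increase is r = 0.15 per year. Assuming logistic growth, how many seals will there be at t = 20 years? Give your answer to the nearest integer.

4170 seals

A = (K − N₀)/N₀ = (5470 − 753)/753 = 6.2643.
N(t) = K/(1 + A·e^(−rt)) = 5470/(1 + 6.2643×e^(−0.15×20)).
e^(−3) = 0.049787; denominator = 1 + 6.2643×0.049787 = 1.3119.
N = 5470/1.3119 = 4169.59.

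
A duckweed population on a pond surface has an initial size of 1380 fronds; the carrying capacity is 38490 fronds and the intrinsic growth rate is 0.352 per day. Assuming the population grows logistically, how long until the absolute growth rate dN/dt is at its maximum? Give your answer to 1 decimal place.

Logistic growth is fastest at N = K/2 = 19245.
A = (K − N₀)/N₀ = 26.891. Set K/(1 + A·e^(−rt)) = K/2 → A·e^(−rt) = 1.
e^(−0.352t) = 1/26.891 = 0.0371867, so t = ln(26.891)/0.352 = 3.2918/0.352 = 9.3517.

9.4 days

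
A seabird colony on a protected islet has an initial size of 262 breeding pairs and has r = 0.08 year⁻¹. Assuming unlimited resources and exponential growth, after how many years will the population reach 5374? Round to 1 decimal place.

Set N₀·e^(rt) = 5374: e^(0.08·t) = 5374/262 = 20.511.
0.08·t = ln(20.511) = 3.021, so t = 3.021/0.08 = 37.762.

37.8 years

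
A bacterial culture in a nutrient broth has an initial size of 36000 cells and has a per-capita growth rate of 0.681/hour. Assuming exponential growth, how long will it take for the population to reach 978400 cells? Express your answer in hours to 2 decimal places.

Set N₀·e^(rt) = 978400: e^(0.681·t) = 978400/36000 = 27.178.
0.681·t = ln(27.178) = 3.3024, so t = 3.3024/0.681 = 4.8493.

4.85 hours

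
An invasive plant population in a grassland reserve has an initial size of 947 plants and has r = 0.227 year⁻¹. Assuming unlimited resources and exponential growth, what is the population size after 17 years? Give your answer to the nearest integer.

N(t) = N₀·e^(rt) = 947 × e^(0.227×17) = 947 × e^3.859.
e^3.859 ≈ 47.418, so N ≈ 947 × 47.418 = 44904.8.

44905 plants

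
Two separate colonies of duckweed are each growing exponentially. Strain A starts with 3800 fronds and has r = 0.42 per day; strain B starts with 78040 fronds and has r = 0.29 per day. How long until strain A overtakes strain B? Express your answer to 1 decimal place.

Set 3800·e^(0.42t) = 78040·e^(0.29t).
e^((0.42 − 0.29)t) = 78040/3800 → e^(0.13·t) = 20.537.
0.13·t = ln(20.537) = 3.0222, so t = 3.0222/0.13 = 23.248.

23.2 days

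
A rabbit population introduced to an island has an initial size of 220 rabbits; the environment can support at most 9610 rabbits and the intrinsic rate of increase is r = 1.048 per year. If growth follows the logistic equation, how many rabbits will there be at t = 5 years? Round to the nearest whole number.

A = (K − N₀)/N₀ = (9610 − 220)/220 = 42.682.
N(t) = K/(1 + A·e^(−rt)) = 9610/(1 + 42.682×e^(−1.048×5)).
e^(−5.24) = 0.0053003; denominator = 1 + 42.682×0.0053003 = 1.2262.
N = 9610/1.2262 = 7837.06.

7837 rabbits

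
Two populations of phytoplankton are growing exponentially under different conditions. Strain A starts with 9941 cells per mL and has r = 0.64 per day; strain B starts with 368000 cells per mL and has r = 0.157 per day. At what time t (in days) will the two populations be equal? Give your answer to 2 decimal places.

7.48 days

Set 9941·e^(0.64t) = 368000·e^(0.157t).
e^((0.64 − 0.157)t) = 368000/9941 → e^(0.483·t) = 37.018.
0.483·t = ln(37.018) = 3.6114, so t = 3.6114/0.483 = 7.4771.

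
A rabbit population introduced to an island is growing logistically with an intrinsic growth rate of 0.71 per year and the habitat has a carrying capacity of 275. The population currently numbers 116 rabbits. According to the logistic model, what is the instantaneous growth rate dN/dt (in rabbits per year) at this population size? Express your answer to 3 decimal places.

47.619 rabbits per year

dN/dt = rN(1 − N/K) = 0.71 × 116 × (1 − 116/275).
1 − 116/275 = 0.57818; dN/dt = 0.71 × 116 × 0.57818 = 47.619.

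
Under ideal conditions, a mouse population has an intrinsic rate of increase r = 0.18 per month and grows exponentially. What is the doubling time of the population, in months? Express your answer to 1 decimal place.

3.9 months

Doubling time t_d = ln(2)/r = 0.6931/0.18 = 3.8508.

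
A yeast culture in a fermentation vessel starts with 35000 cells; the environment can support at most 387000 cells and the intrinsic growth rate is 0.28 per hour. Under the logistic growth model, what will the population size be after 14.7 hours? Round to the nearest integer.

A = (K − N₀)/N₀ = (387000 − 35000)/35000 = 10.057.
N(t) = K/(1 + A·e^(−rt)) = 387000/(1 + 10.057×e^(−0.28×14.7)).
e^(−4.116) = 0.01631; denominator = 1 + 10.057×0.01631 = 1.164.
N = 387000/1.164 = 332466.

332466 cells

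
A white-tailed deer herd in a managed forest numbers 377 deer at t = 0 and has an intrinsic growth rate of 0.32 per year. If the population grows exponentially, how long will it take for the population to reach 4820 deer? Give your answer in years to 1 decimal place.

Set N₀·e^(rt) = 4820: e^(0.32·t) = 4820/377 = 12.785.
0.32·t = ln(12.785) = 2.5483, so t = 2.5483/0.32 = 7.9634.

8.0 years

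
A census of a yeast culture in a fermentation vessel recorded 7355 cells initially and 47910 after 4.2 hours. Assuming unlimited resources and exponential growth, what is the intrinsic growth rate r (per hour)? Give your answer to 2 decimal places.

0.45 per hour

From N(t) = N₀·e^(rt): e^(r·4.2) = 47910/7355 = 6.5139.
r·4.2 = ln(6.5139) = 1.8739, so r = 1.8739/4.2 = 0.44618.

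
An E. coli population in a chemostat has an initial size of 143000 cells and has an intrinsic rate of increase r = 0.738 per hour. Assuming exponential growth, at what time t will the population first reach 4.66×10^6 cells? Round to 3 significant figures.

4.72 hours

Set N₀·e^(rt) = 4.66×10^6: e^(0.738·t) = 4.66×10^6/143000 = 32.587.
0.738·t = ln(32.587) = 3.4839, so t = 3.4839/0.738 = 4.7208.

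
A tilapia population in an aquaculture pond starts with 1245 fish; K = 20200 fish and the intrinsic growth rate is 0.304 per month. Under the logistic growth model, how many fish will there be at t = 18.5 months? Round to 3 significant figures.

19100 fish

A = (K − N₀)/N₀ = (20200 − 1245)/1245 = 15.225.
N(t) = K/(1 + A·e^(−rt)) = 20200/(1 + 15.225×e^(−0.304×18.5)).
e^(−5.624) = 0.0036102; denominator = 1 + 15.225×0.0036102 = 1.055.
N = 20200/1.055 = 19147.6.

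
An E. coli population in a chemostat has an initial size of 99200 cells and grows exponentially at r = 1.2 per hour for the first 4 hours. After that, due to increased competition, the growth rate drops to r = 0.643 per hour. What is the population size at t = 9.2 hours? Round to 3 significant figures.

341000000 cells

Phase 1: N(4) = 99200·e^(1.2×4) = 99200·e^4.8 = 1.205383×10^7.
Phase 2 runs for 9.2 − 4 = 5.2 hours at r = 0.643.
N(9.2) = 1.205383×10^7·e^(0.643×5.2) = 1.205383×10^7·e^3.344 = 3.413754×10^8.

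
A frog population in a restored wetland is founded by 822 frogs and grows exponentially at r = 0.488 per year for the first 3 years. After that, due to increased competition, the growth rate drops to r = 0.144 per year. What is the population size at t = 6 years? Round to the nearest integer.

5474 frogs

Phase 1: N(3) = 822·e^(0.488×3) = 822·e^1.464 = 3553.69.
Phase 2 runs for 6 − 3 = 3 years at r = 0.144.
N(6) = 3553.69·e^(0.144×3) = 3553.69·e^0.432 = 5473.87.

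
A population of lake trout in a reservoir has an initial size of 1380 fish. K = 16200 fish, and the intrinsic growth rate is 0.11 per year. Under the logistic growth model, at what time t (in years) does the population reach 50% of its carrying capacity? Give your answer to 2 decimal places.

21.58 years

A = (K − N₀)/N₀ = (16200 − 1380)/1380 = 10.739.
Solve 16200/(1 + 10.739·e^(−0.11t)) = 8100: 1 + 10.739·e^(−0.11t) = 2, so e^(−0.11t) = 0.0931174.
−0.11·t = ln(0.0931174) = -2.3739, so t = 2.3739/0.11 = 21.581.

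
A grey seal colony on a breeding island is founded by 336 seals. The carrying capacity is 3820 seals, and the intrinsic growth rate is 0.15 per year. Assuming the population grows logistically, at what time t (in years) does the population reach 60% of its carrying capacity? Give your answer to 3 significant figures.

A = (K − N₀)/N₀ = (3820 − 336)/336 = 10.369.
Solve 3820/(1 + 10.369·e^(−0.15t)) = 2292: 1 + 10.369·e^(−0.15t) = 1.6667, so e^(−0.15t) = 0.0642939.
−0.15·t = ln(0.0642939) = -2.7443, so t = 2.7443/0.15 = 18.295.

18.3 years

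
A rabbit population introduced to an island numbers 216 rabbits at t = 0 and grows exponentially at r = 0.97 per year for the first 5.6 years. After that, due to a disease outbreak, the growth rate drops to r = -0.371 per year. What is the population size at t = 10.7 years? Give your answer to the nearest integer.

Phase 1: N(5.6) = 216·e^(0.97×5.6) = 216·e^5.432 = 49378.9.
Phase 2 runs for 10.7 − 5.6 = 5.1 years at r = -0.371.
N(10.7) = 49378.9·e^(-0.371×5.1) = 49378.9·e^-1.892 = 7444.11.

7444 rabbits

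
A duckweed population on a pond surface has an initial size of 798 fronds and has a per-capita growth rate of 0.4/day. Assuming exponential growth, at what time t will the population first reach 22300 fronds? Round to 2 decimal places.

8.33 days

Set N₀·e^(rt) = 22300: e^(0.4·t) = 22300/798 = 27.945.
0.4·t = ln(27.945) = 3.3302, so t = 3.3302/0.4 = 8.3256.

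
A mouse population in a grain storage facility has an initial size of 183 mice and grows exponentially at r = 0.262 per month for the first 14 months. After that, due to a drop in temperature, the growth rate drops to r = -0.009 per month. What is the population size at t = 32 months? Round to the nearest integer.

6097 mice

Phase 1: N(14) = 183·e^(0.262×14) = 183·e^3.668 = 7168.75.
Phase 2 runs for 32 − 14 = 18 months at r = -0.009.
N(32) = 7168.75·e^(-0.009×18) = 7168.75·e^-0.162 = 6096.6.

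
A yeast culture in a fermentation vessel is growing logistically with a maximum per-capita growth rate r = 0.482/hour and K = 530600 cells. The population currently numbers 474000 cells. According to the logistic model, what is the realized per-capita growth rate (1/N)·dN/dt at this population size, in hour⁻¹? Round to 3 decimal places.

(1/N)·dN/dt = r(1 − N/K) = 0.482 × (1 − 474000/530600).
= 0.482 × 0.10667 = 0.051416.

0.051 per hour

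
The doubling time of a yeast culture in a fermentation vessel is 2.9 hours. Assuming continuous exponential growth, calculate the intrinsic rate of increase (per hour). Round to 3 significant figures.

r = ln(2)/t_d = 0.6931/2.9 = 0.23902.

0.239 per hour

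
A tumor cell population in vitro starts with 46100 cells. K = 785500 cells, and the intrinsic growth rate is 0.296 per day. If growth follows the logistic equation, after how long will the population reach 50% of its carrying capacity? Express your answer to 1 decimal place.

9.4 days

A = (K − N₀)/N₀ = (785500 − 46100)/46100 = 16.039.
Solve 785500/(1 + 16.039·e^(−0.296t)) = 392750: 1 + 16.039·e^(−0.296t) = 2, so e^(−0.296t) = 0.0623478.
−0.296·t = ln(0.0623478) = -2.775, so t = 2.775/0.296 = 9.3751.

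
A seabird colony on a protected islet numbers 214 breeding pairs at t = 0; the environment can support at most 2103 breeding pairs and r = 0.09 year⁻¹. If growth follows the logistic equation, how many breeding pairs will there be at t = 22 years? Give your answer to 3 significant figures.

A = (K − N₀)/N₀ = (2103 − 214)/214 = 8.8271.
N(t) = K/(1 + A·e^(−rt)) = 2103/(1 + 8.8271×e^(−0.09×22)).
e^(−1.98) = 0.13807; denominator = 1 + 8.8271×0.13807 = 2.2188.
N = 2103/2.2188 = 947.83.

948 breeding pairs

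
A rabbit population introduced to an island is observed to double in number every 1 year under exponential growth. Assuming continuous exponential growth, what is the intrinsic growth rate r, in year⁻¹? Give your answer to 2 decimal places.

r = ln(2)/t_d = 0.6931/1 = 0.69315.

0.69 per year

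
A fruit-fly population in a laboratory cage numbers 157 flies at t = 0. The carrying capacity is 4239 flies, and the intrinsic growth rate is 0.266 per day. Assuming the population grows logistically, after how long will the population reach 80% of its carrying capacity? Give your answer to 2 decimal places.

17.46 days

A = (K − N₀)/N₀ = (4239 − 157)/157 = 26.
Solve 4239/(1 + 26·e^(−0.266t)) = 3391.2: 1 + 26·e^(−0.266t) = 1.25, so e^(−0.266t) = 0.00961538.
−0.266·t = ln(0.00961538) = -4.6444, so t = 4.6444/0.266 = 17.46.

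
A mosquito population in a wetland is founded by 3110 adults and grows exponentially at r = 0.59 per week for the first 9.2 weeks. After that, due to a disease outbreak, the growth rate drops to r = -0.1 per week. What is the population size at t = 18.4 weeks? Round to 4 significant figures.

282200 adults

Phase 1: N(9.2) = 3110·e^(0.59×9.2) = 3110·e^5.428 = 708126.
Phase 2 runs for 18.4 − 9.2 = 9.2 weeks at r = -0.1.
N(18.4) = 708126·e^(-0.1×9.2) = 708126·e^-0.92 = 282202.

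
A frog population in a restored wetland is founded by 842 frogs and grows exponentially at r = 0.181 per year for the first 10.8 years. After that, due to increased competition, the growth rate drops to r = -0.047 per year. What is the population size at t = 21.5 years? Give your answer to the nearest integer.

3596 frogs

Phase 1: N(10.8) = 842·e^(0.181×10.8) = 842·e^1.955 = 5946.63.
Phase 2 runs for 21.5 − 10.8 = 10.7 years at r = -0.047.
N(21.5) = 5946.63·e^(-0.047×10.7) = 5946.63·e^-0.5029 = 3596.37.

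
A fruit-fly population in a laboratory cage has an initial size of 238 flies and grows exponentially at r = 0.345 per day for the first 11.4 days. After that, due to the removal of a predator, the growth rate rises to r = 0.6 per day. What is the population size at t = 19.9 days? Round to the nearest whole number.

1993237 flies

Phase 1: N(11.4) = 238·e^(0.345×11.4) = 238·e^3.933 = 12152.3.
Phase 2 runs for 19.9 − 11.4 = 8.5 days at r = 0.6.
N(19.9) = 12152.3·e^(0.6×8.5) = 12152.3·e^5.1 = 1.993237×10^6.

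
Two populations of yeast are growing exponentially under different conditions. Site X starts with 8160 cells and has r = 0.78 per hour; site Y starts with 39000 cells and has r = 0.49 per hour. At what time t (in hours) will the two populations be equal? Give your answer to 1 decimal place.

5.4 hours

Set 8160·e^(0.78t) = 39000·e^(0.49t).
e^((0.78 − 0.49)t) = 39000/8160 → e^(0.29·t) = 4.7794.
0.29·t = ln(4.7794) = 1.5643, so t = 1.5643/0.29 = 5.3942.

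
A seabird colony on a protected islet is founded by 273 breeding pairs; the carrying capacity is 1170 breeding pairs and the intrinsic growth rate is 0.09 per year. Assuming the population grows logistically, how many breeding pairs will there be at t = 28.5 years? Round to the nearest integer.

934 breeding pairs

A = (K − N₀)/N₀ = (1170 − 273)/273 = 3.2857.
N(t) = K/(1 + A·e^(−rt)) = 1170/(1 + 3.2857×e^(−0.09×28.5)).
e^(−2.565) = 0.076919; denominator = 1 + 3.2857×0.076919 = 1.2527.
N = 1170/1.2527 = 933.957.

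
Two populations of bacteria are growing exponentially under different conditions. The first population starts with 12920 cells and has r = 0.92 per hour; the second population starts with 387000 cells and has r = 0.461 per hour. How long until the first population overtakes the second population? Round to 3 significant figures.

7.41 hours

Set 12920·e^(0.92t) = 387000·e^(0.461t).
e^((0.92 − 0.461)t) = 387000/12920 → e^(0.459·t) = 29.954.
0.459·t = ln(29.954) = 3.3996, so t = 3.3996/0.459 = 7.4066.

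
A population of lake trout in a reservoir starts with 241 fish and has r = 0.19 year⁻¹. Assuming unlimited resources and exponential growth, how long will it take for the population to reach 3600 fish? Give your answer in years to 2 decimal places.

Set N₀·e^(rt) = 3600: e^(0.19·t) = 3600/241 = 14.938.
0.19·t = ln(14.938) = 2.7039, so t = 2.7039/0.19 = 14.231.

14.23 years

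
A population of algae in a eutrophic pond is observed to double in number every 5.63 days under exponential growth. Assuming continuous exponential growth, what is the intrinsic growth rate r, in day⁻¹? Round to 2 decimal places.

r = ln(2)/t_d = 0.6931/5.63 = 0.12312.

0.12 per day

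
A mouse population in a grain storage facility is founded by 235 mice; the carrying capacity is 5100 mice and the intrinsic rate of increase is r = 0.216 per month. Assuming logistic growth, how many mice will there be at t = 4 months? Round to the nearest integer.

A = (K − N₀)/N₀ = (5100 − 235)/235 = 20.702.
N(t) = K/(1 + A·e^(−rt)) = 5100/(1 + 20.702×e^(−0.216×4)).
e^(−0.864) = 0.42147; denominator = 1 + 20.702×0.42147 = 9.7254.
N = 5100/9.7254 = 524.401.

524 mice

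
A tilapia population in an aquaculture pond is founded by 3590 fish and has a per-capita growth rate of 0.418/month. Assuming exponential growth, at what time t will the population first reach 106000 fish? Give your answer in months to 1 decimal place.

Set N₀·e^(rt) = 106000: e^(0.418·t) = 106000/3590 = 29.526.
0.418·t = ln(29.526) = 3.3853, so t = 3.3853/0.418 = 8.0988.

8.1 months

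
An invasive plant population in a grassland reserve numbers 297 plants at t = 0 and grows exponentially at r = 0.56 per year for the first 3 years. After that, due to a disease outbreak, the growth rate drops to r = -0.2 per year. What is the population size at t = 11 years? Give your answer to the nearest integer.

322 plants

Phase 1: N(3) = 297·e^(0.56×3) = 297·e^1.68 = 1593.57.
Phase 2 runs for 11 − 3 = 8 years at r = -0.2.
N(11) = 1593.57·e^(-0.2×8) = 1593.57·e^-1.6 = 321.736.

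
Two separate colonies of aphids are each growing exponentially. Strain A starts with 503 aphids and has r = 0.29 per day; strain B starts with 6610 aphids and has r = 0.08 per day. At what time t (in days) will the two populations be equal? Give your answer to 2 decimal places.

12.27 days

Set 503·e^(0.29t) = 6610·e^(0.08t).
e^((0.29 − 0.08)t) = 6610/503 → e^(0.21·t) = 13.141.
0.21·t = ln(13.141) = 2.5757, so t = 2.5757/0.21 = 12.265.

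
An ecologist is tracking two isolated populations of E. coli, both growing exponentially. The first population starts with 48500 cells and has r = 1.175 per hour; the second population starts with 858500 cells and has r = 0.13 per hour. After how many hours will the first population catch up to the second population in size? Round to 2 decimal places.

Set 48500·e^(1.175t) = 858500·e^(0.13t).
e^((1.175 − 0.13)t) = 858500/48500 → e^(1.045·t) = 17.701.
1.045·t = ln(17.701) = 2.8736, so t = 2.8736/1.045 = 2.7499.

2.75 hours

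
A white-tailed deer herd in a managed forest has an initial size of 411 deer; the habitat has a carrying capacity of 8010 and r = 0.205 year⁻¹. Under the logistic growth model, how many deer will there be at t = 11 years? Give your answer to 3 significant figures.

A = (K − N₀)/N₀ = (8010 − 411)/411 = 18.489.
N(t) = K/(1 + A·e^(−rt)) = 8010/(1 + 18.489×e^(−0.205×11)).
e^(−2.255) = 0.10487; denominator = 1 + 18.489×0.10487 = 2.939.
N = 8010/2.939 = 2725.41.

2730 deer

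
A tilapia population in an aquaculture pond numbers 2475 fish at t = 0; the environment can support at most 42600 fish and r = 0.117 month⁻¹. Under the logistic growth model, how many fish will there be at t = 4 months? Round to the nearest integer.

A = (K − N₀)/N₀ = (42600 − 2475)/2475 = 16.212.
N(t) = K/(1 + A·e^(−rt)) = 42600/(1 + 16.212×e^(−0.117×4)).
e^(−0.468) = 0.62625; denominator = 1 + 16.212×0.62625 = 11.153.
N = 42600/11.153 = 3819.64.

3820 fish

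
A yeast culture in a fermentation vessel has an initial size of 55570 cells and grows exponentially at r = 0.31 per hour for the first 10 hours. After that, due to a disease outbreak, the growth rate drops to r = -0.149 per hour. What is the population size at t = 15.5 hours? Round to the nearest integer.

543562 cells

Phase 1: N(10) = 55570·e^(0.31×10) = 55570·e^3.1 = 1.23354×10^6.
Phase 2 runs for 15.5 − 10 = 5.5 hours at r = -0.149.
N(15.5) = 1.23354×10^6·e^(-0.149×5.5) = 1.23354×10^6·e^-0.8195 = 543562.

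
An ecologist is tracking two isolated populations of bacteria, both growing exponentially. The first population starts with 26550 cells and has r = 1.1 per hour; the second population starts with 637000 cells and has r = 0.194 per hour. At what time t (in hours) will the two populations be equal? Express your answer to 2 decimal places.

Set 26550·e^(1.1t) = 637000·e^(0.194t).
e^((1.1 − 0.194)t) = 637000/26550 → e^(0.906·t) = 23.992.
0.906·t = ln(23.992) = 3.1777, so t = 3.1777/0.906 = 3.5074.

3.51 hours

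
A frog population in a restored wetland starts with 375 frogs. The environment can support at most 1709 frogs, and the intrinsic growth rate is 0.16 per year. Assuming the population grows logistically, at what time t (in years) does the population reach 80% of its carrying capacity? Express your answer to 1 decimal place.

A = (K − N₀)/N₀ = (1709 − 375)/375 = 3.5573.
Solve 1709/(1 + 3.5573·e^(−0.16t)) = 1367.2: 1 + 3.5573·e^(−0.16t) = 1.25, so e^(−0.16t) = 0.0702774.
−0.16·t = ln(0.0702774) = -2.6553, so t = 2.6553/0.16 = 16.596.

16.6 years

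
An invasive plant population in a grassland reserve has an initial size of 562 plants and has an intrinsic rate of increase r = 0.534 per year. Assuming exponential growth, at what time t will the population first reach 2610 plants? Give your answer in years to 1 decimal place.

2.9 years

Set N₀·e^(rt) = 2610: e^(0.534·t) = 2610/562 = 4.6441.
0.534·t = ln(4.6441) = 1.5356, so t = 1.5356/0.534 = 2.8757.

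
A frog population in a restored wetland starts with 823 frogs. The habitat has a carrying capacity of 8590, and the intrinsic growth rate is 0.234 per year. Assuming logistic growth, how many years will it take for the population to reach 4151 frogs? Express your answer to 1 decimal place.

A = (K − N₀)/N₀ = (8590 − 823)/823 = 9.4374.
Solve 8590/(1 + 9.4374·e^(−0.234t)) = 4151: 1 + 9.4374·e^(−0.234t) = 2.0694, so e^(−0.234t) = 0.113313.
−0.234·t = ln(0.113313) = -2.1776, so t = 2.1776/0.234 = 9.306.

9.3 years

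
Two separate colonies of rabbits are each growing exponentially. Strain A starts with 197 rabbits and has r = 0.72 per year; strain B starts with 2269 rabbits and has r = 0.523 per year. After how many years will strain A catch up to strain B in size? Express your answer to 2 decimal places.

12.41 years

Set 197·e^(0.72t) = 2269·e^(0.523t).
e^((0.72 − 0.523)t) = 2269/197 → e^(0.197·t) = 11.518.
0.197·t = ln(11.518) = 2.4439, so t = 2.4439/0.197 = 12.406.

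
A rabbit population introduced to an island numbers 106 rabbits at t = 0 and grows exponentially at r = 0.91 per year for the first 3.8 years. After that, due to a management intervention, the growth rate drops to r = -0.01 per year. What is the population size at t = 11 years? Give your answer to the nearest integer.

Phase 1: N(3.8) = 106·e^(0.91×3.8) = 106·e^3.458 = 3365.86.
Phase 2 runs for 11 − 3.8 = 7.2 years at r = -0.01.
N(11) = 3365.86·e^(-0.01×7.2) = 3365.86·e^-0.072 = 3132.04.

3132 rabbits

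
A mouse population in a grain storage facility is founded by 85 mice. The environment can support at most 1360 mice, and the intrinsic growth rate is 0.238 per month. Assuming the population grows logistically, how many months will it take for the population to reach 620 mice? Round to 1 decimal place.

A = (K − N₀)/N₀ = (1360 − 85)/85 = 15.
Solve 1360/(1 + 15·e^(−0.238t)) = 620: 1 + 15·e^(−0.238t) = 2.1935, so e^(−0.238t) = 0.0795699.
−0.238·t = ln(0.0795699) = -2.5311, so t = 2.5311/0.238 = 10.635.

10.6 months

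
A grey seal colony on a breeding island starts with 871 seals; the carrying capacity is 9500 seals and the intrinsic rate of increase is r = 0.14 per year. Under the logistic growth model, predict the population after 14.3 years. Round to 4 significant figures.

A = (K − N₀)/N₀ = (9500 − 871)/871 = 9.907.
N(t) = K/(1 + A·e^(−rt)) = 9500/(1 + 9.907×e^(−0.14×14.3)).
e^(−2.002) = 0.13506; denominator = 1 + 9.907×0.13506 = 2.3381.
N = 9500/2.3381 = 4063.15.

4063 seals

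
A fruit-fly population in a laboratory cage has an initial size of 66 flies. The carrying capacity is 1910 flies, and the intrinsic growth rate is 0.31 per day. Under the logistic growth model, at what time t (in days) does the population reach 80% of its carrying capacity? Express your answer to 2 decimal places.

A = (K − N₀)/N₀ = (1910 − 66)/66 = 27.939.
Solve 1910/(1 + 27.939·e^(−0.31t)) = 1528: 1 + 27.939·e^(−0.31t) = 1.25, so e^(−0.31t) = 0.00894794.
−0.31·t = ln(0.00894794) = -4.7163, so t = 4.7163/0.31 = 15.214.

15.21 days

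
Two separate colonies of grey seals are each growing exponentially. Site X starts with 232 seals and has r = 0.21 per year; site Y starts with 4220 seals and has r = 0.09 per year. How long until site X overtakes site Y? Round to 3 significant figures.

24.2 years

Set 232·e^(0.21t) = 4220·e^(0.09t).
e^((0.21 − 0.09)t) = 4220/232 → e^(0.12·t) = 18.19.
0.12·t = ln(18.19) = 2.9009, so t = 2.9009/0.12 = 24.174.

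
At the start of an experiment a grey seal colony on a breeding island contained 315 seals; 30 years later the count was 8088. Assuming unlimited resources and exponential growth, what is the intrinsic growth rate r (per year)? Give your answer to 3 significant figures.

From N(t) = N₀·e^(rt): e^(r·30) = 8088/315 = 25.676.
r·30 = ln(25.676) = 3.2456, so r = 3.2456/30 = 0.10819.

0.108 per year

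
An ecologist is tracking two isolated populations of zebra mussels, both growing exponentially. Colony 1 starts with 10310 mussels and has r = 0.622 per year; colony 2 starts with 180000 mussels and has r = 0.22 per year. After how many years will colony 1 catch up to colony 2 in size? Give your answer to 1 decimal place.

7.1 years

Set 10310·e^(0.622t) = 180000·e^(0.22t).
e^((0.622 − 0.22)t) = 180000/10310 → e^(0.402·t) = 17.459.
0.402·t = ln(17.459) = 2.8598, so t = 2.8598/0.402 = 7.114.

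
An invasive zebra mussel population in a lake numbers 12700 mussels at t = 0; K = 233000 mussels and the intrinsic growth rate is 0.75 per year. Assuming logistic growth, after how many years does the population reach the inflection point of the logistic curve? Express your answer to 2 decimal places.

Logistic growth is fastest at N = K/2 = 116500.
A = (K − N₀)/N₀ = 17.346. Set K/(1 + A·e^(−rt)) = K/2 → A·e^(−rt) = 1.
e^(−0.75t) = 1/17.346 = 0.0576487, so t = ln(17.346)/0.75 = 2.8534/0.75 = 3.8045.

3.80 years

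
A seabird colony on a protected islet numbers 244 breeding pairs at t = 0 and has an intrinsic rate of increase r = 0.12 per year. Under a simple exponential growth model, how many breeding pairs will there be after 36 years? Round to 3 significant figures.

18300 breeding pairs

N(t) = N₀·e^(rt) = 244 × e^(0.12×36) = 244 × e^4.32.
e^4.32 ≈ 75.189, so N ≈ 244 × 75.189 = 18346.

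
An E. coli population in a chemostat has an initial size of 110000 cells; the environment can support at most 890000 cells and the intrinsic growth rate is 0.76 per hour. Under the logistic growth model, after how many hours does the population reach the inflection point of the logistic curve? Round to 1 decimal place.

2.6 hours

Logistic growth is fastest at N = K/2 = 445000.
A = (K − N₀)/N₀ = 7.0909. Set K/(1 + A·e^(−rt)) = K/2 → A·e^(−rt) = 1.
e^(−0.76t) = 1/7.0909 = 0.141026, so t = ln(7.0909)/0.76 = 1.9588/0.76 = 2.5774.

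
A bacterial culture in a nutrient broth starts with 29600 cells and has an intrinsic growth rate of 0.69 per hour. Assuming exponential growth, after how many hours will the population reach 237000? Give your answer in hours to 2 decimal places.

3.01 hours

Set N₀·e^(rt) = 237000: e^(0.69·t) = 237000/29600 = 8.0068.
0.69·t = ln(8.0068) = 2.0803, so t = 2.0803/0.69 = 3.0149.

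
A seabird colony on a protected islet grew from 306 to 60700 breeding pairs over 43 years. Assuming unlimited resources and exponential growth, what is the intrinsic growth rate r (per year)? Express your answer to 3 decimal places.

0.123 per year

From N(t) = N₀·e^(rt): e^(r·43) = 60700/306 = 198.37.
r·43 = ln(198.37) = 5.2901, so r = 5.2901/43 = 0.12303.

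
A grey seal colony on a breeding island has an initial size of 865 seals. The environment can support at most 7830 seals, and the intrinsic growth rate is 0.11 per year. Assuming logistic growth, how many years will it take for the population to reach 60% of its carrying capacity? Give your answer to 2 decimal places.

22.65 years

A = (K − N₀)/N₀ = (7830 − 865)/865 = 8.052.
Solve 7830/(1 + 8.052·e^(−0.11t)) = 4698: 1 + 8.052·e^(−0.11t) = 1.6667, so e^(−0.11t) = 0.0827949.
−0.11·t = ln(0.0827949) = -2.4914, so t = 2.4914/0.11 = 22.649.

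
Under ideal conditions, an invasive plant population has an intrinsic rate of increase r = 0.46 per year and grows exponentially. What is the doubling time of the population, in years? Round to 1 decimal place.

Doubling time t_d = ln(2)/r = 0.6931/0.46 = 1.5068.

1.5 years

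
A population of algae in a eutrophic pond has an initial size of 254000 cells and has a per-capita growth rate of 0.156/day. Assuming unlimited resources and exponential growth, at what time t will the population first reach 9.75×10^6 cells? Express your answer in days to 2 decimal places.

23.38 days

Set N₀·e^(rt) = 9.75×10^6: e^(0.156·t) = 9.75×10^6/254000 = 38.386.
0.156·t = ln(38.386) = 3.6477, so t = 3.6477/0.156 = 23.383.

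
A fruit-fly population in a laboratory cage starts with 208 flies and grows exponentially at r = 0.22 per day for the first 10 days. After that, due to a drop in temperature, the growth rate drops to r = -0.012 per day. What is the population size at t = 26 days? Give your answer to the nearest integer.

1549 flies

Phase 1: N(10) = 208·e^(0.22×10) = 208·e^2.2 = 1877.2.
Phase 2 runs for 26 − 10 = 16 days at r = -0.012.
N(26) = 1877.2·e^(-0.012×16) = 1877.2·e^-0.192 = 1549.27.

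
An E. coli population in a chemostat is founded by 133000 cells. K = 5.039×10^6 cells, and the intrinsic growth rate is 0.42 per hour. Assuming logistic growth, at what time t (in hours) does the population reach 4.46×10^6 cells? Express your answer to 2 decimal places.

A = (K − N₀)/N₀ = (5.039×10^6 − 133000)/133000 = 36.887.
Solve 5.039×10^6/(1 + 36.887·e^(−0.42t)) = 4.46×10^6: 1 + 36.887·e^(−0.42t) = 1.1298, so e^(−0.42t) = 0.00351939.
−0.42·t = ln(0.00351939) = -5.6495, so t = 5.6495/0.42 = 13.451.

13.45 hours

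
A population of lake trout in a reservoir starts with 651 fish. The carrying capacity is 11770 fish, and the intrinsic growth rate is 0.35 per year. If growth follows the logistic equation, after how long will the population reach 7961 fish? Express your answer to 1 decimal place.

A = (K − N₀)/N₀ = (11770 − 651)/651 = 17.08.
Solve 11770/(1 + 17.08·e^(−0.35t)) = 7961: 1 + 17.08·e^(−0.35t) = 1.4785, so e^(−0.35t) = 0.0280129.
−0.35·t = ln(0.0280129) = -3.5751, so t = 3.5751/0.35 = 10.215.

10.2 years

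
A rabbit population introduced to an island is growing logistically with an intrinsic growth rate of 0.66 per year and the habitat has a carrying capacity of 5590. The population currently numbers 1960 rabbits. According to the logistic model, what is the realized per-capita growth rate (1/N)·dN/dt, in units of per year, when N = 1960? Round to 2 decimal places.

(1/N)·dN/dt = r(1 − N/K) = 0.66 × (1 − 1960/5590).
= 0.66 × 0.64937 = 0.42859.

0.43 per year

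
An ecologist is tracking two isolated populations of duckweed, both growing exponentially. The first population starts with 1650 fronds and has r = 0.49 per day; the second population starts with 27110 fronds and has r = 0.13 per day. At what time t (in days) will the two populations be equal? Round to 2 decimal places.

7.78 days

Set 1650·e^(0.49t) = 27110·e^(0.13t).
e^((0.49 − 0.13)t) = 27110/1650 → e^(0.36·t) = 16.43.
0.36·t = ln(16.43) = 2.7991, so t = 2.7991/0.36 = 7.7754.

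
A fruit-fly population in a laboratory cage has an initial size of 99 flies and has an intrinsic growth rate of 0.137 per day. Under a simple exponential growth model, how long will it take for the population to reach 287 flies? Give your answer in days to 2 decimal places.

7.77 days

Set N₀·e^(rt) = 287: e^(0.137·t) = 287/99 = 2.899.
0.137·t = ln(2.899) = 1.0644, so t = 1.0644/0.137 = 7.7691.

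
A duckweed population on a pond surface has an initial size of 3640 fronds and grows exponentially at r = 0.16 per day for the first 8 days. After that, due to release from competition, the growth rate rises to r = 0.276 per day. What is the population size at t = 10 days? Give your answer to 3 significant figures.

22700 fronds

Phase 1: N(8) = 3640·e^(0.16×8) = 3640·e^1.28 = 13091.8.
Phase 2 runs for 10 − 8 = 2 days at r = 0.276.
N(10) = 13091.8·e^(0.276×2) = 13091.8·e^0.552 = 22736.8.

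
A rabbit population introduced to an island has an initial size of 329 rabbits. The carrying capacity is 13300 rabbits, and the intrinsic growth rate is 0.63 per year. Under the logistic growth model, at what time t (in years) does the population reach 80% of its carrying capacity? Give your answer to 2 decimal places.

A = (K − N₀)/N₀ = (13300 − 329)/329 = 39.426.
Solve 13300/(1 + 39.426·e^(−0.63t)) = 10640: 1 + 39.426·e^(−0.63t) = 1.25, so e^(−0.63t) = 0.00634107.
−0.63·t = ln(0.00634107) = -5.0607, so t = 5.0607/0.63 = 8.0329.

8.03 years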